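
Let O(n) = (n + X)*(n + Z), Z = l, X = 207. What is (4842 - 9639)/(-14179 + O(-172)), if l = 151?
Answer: 4797/14914 ≈ 0.32164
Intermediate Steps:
Z = 151
O(n) = (151 + n)*(207 + n) (O(n) = (n + 207)*(n + 151) = (207 + n)*(151 + n) = (151 + n)*(207 + n))
(4842 - 9639)/(-14179 + O(-172)) = (4842 - 9639)/(-14179 + (31257 + (-172)² + 358*(-172))) = -4797/(-14179 + (31257 + 29584 - 61576)) = -4797/(-14179 - 735) = -4797/(-14914) = -4797*(-1/14914) = 4797/14914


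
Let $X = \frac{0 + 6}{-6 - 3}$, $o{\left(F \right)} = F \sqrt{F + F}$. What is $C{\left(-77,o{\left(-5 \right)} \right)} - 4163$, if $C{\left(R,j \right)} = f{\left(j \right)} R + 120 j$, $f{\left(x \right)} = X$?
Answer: $- \frac{12335}{3} - 600 i \sqrt{10} \approx -4111.7 - 1897.4 i$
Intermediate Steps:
$o{\left(F \right)} = \sqrt{2} F^{\frac{3}{2}}$ ($o{\left(F \right)} = F \sqrt{2 F} = F \sqrt{2} \sqrt{F} = \sqrt{2} F^{\frac{3}{2}}$)
$X = - \frac{2}{3}$ ($X = \frac{6}{-9} = 6 \left(- \frac{1}{9}\right) = - \frac{2}{3} \approx -0.66667$)
$f{\left(x \right)} = - \frac{2}{3}$
$C{\left(R,j \right)} = 120 j - \frac{2 R}{3}$ ($C{\left(R,j \right)} = - \frac{2 R}{3} + 120 j = 120 j - \frac{2 R}{3}$)
$C{\left(-77,o{\left(-5 \right)} \right)} - 4163 = \left(120 \sqrt{2} \left(-5\right)^{\frac{3}{2}} - - \frac{154}{3}\right) - 4163 = \left(120 \sqrt{2} \left(- 5 i \sqrt{5}\right) + \frac{154}{3}\right) - 4163 = \left(120 \left(- 5 i \sqrt{10}\right) + \frac{154}{3}\right) - 4163 = \left(- 600 i \sqrt{10} + \frac{154}{3}\right) - 4163 = \left(\frac{154}{3} - 600 i \sqrt{10}\right) - 4163 = - \frac{12335}{3} - 600 i \sqrt{10}$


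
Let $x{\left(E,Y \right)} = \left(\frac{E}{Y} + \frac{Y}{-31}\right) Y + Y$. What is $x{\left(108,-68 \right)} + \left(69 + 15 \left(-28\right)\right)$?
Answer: $- \frac{14265}{31} \approx -460.16$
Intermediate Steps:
$x{\left(E,Y \right)} = Y + Y \left(- \frac{Y}{31} + \frac{E}{Y}\right)$ ($x{\left(E,Y \right)} = \left(\frac{E}{Y} + Y \left(- \frac{1}{31}\right)\right) Y + Y = \left(\frac{E}{Y} - \frac{Y}{31}\right) Y + Y = \left(- \frac{Y}{31} + \frac{E}{Y}\right) Y + Y = Y \left(- \frac{Y}{31} + \frac{E}{Y}\right) + Y = Y + Y \left(- \frac{Y}{31} + \frac{E}{Y}\right)$)
$x{\left(108,-68 \right)} + \left(69 + 15 \left(-28\right)\right) = \left(108 - 68 - \frac{\left(-68\right)^{2}}{31}\right) + \left(69 + 15 \left(-28\right)\right) = \left(108 - 68 - \frac{4624}{31}\right) + \left(69 - 420\right) = \left(108 - 68 - \frac{4624}{31}\right) - 351 = - \frac{3384}{31} - 351 = - \frac{14265}{31}$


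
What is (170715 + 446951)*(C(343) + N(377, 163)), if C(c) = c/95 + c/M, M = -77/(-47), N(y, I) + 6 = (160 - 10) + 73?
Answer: 277531540118/1045 ≈ 2.6558e+8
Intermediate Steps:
N(y, I) = 217 (N(y, I) = -6 + ((160 - 10) + 73) = -6 + (150 + 73) = -6 + 223 = 217)
M = 77/47 (M = -77*(-1/47) = 77/47 ≈ 1.6383)
C(c) = 4542*c/7315 (C(c) = c/95 + c/(77/47) = c*(1/95) + c*(47/77) = c/95 + 47*c/77 = 4542*c/7315)
(170715 + 446951)*(C(343) + N(377, 163)) = (170715 + 446951)*((4542/7315)*343 + 217) = 617666*(222558/1045 + 217) = 617666*(449323/1045) = 277531540118/1045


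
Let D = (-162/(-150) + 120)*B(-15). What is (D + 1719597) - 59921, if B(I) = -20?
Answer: 8286272/5 ≈ 1.6573e+6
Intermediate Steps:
D = -12108/5 (D = (-162/(-150) + 120)*(-20) = (-162*(-1/150) + 120)*(-20) = (27/25 + 120)*(-20) = (3027/25)*(-20) = -12108/5 ≈ -2421.6)
(D + 1719597) - 59921 = (-12108/5 + 1719597) - 59921 = 8585877/5 - 59921 = 8286272/5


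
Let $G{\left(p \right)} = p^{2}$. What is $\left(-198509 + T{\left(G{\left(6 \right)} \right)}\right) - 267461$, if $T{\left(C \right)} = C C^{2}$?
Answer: $-419314$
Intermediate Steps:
$T{\left(C \right)} = C^{3}$
$\left(-198509 + T{\left(G{\left(6 \right)} \right)}\right) - 267461 = \left(-198509 + \left(6^{2}\right)^{3}\right) - 267461 = \left(-198509 + 36^{3}\right) - 267461 = \left(-198509 + 46656\right) - 267461 = -151853 - 267461 = -419314$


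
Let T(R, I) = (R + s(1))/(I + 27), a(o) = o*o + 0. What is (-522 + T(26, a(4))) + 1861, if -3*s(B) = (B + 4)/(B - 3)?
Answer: 345623/258 ≈ 1339.6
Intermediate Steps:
s(B) = -(4 + B)/(3*(-3 + B)) (s(B) = -(B + 4)/(3*(B - 3)) = -(4 + B)/(3*(-3 + B)))
a(o) = o² (a(o) = o² + 0 = o²)
T(R, I) = (⅚ + R)/(27 + I) (T(R, I) = (R + (-4 - 1*1)/(3*(-3 + 1)))/(I + 27) = (R + (⅓)*(-4 - 1)/(-2))/(27 + I) = (R + (⅓)*(-½)*(-5))/(27 + I) = (R + ⅚)/(27 + I) = (⅚ + R)/(27 + I))
(-522 + T(26, a(4))) + 1861 = (-522 + (⅚ + 26)/(27 + 4²)) + 1861 = (-522 + (161/6)/(27 + 16)) + 1861 = (-522 + (161/6)/43) + 1861 = (-522 + (1/43)*(161/6)) + 1861 = (-522 + 161/258) + 1861 = -134515/258 + 1861 = 345623/258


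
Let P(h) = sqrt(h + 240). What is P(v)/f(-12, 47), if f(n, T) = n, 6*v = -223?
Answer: -sqrt(7302)/72 ≈ -1.1868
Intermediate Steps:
v = -223/6 (v = (1/6)*(-223) = -223/6 ≈ -37.167)
P(h) = sqrt(240 + h)
P(v)/f(-12, 47) = sqrt(240 - 223/6)/(-12) = sqrt(1217/6)*(-1/12) = (sqrt(7302)/6)*(-1/12) = -sqrt(7302)/72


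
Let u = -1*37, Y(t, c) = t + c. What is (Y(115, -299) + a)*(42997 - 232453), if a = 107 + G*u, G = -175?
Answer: -1212139488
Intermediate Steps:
Y(t, c) = c + t
u = -37
a = 6582 (a = 107 - 175*(-37) = 107 + 6475 = 6582)
(Y(115, -299) + a)*(42997 - 232453) = ((-299 + 115) + 6582)*(42997 - 232453) = (-184 + 6582)*(-189456) = 6398*(-189456) = -1212139488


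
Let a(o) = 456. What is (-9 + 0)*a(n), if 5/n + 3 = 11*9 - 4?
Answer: -4104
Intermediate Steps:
n = 5/92 (n = 5/(-3 + (11*9 - 4)) = 5/(-3 + (99 - 4)) = 5/(-3 + 95) = 5/92 ≈ 0.054348)
(-9 + 0)*a(n) = (-9 + 0)*456 = -9*456 = -4104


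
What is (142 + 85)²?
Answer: 51529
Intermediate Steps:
(142 + 85)² = 227² = 51529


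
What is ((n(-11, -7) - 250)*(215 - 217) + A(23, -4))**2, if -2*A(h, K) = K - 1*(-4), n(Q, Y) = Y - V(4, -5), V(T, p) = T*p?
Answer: 224676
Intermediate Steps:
n(Q, Y) = 20 + Y (n(Q, Y) = Y - 4*(-5) = Y - 1*(-20) = Y + 20 = 20 + Y)
A(h, K) = -2 - K/2 (A(h, K) = -(K - 1*(-4))/2 = -(K + 4)/2 = -(4 + K)/2 = -2 - K/2)
((n(-11, -7) - 250)*(215 - 217) + A(23, -4))**2 = (((20 - 7) - 250)*(215 - 217) + (-2 - 1/2*(-4)))**2 = ((13 - 250)*(-2) + (-2 + 2))**2 = (-237*(-2) + 0)**2 = (474 + 0)**2 = 474**2 = 224676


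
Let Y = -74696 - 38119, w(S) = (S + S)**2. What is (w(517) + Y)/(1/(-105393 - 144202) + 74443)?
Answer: 238697931895/18580600584 ≈ 12.847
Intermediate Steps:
w(S) = 4*S**2 (w(S) = (2*S)**2 = 4*S**2)
Y = -112815
(w(517) + Y)/(1/(-105393 - 144202) + 74443) = (4*517**2 - 112815)/(1/(-105393 - 144202) + 74443) = (4*267289 - 112815)/(1/(-249595) + 74443) = (1069156 - 112815)/(-1/249595 + 74443) = 956341/(18580600584/249595) = 956341*(249595/18580600584) = 238697931895/18580600584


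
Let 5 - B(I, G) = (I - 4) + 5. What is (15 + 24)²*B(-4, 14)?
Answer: 12168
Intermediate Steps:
B(I, G) = 4 - I (B(I, G) = 5 - ((I - 4) + 5) = 5 - ((-4 + I) + 5) = 5 - (1 + I) = 5 + (-1 - I) = 4 - I)
(15 + 24)²*B(-4, 14) = (15 + 24)²*(4 - 1*(-4)) = 39²*(4 + 4) = 1521*8 = 12168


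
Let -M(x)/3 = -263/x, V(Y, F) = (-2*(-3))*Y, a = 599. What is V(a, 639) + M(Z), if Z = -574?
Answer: 2062167/574 ≈ 3592.6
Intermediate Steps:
V(Y, F) = 6*Y
M(x) = 789/x (M(x) = -(-789)/x = 789/x)
V(a, 639) + M(Z) = 6*599 + 789/(-574) = 3594 + 789*(-1/574) = 3594 - 789/574 = 2062167/574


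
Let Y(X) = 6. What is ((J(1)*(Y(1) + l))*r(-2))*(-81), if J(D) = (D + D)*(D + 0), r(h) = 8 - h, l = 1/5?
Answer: -10044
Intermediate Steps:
l = 1/5 ≈ 0.20000
J(D) = 2*D**2 (J(D) = (2*D)*D = 2*D**2)
((J(1)*(Y(1) + l))*r(-2))*(-81) = (((2*1**2)*(6 + 1/5))*(8 - 1*(-2)))*(-81) = (((2*1)*(31/5))*(8 + 2))*(-81) = ((2*(31/5))*10)*(-81) = ((62/5)*10)*(-81) = 124*(-81) = -10044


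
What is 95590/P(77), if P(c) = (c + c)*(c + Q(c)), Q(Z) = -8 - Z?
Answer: -4345/56 ≈ -77.589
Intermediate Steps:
P(c) = -16*c (P(c) = (c + c)*(c + (-8 - c)) = (2*c)*(-8) = -16*c)
95590/P(77) = 95590/((-16*77)) = 95590/(-1232) = 95590*(-1/1232) = -4345/56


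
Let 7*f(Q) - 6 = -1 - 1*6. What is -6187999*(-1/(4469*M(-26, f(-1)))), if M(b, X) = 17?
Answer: 6187999/75973 ≈ 81.450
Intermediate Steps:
f(Q) = -⅐ (f(Q) = 6/7 + (-1 - 1*6)/7 = 6/7 + (-1 - 6)/7 = 6/7 + (⅐)*(-7) = 6/7 - 1 = -⅐)
-6187999*(-1/(4469*M(-26, f(-1)))) = -6187999/(17*(-4469)) = -6187999/(-75973) = -6187999*(-1/75973) = 6187999/75973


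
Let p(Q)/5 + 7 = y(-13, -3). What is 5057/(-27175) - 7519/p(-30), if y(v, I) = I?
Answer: 8163039/54350 ≈ 150.19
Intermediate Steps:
p(Q) = -50 (p(Q) = -35 + 5*(-3) = -35 - 15 = -50)
5057/(-27175) - 7519/p(-30) = 5057/(-27175) - 7519/(-50) = 5057*(-1/27175) - 7519*(-1/50) = -5057/27175 + 7519/50 = 8163039/54350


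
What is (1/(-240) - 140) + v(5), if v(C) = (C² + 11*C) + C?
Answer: -13201/240 ≈ -55.004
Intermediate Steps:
v(C) = C² + 12*C
(1/(-240) - 140) + v(5) = (1/(-240) - 140) + 5*(12 + 5) = (-1/240 - 140) + 5*17 = -33601/240 + 85 = -13201/240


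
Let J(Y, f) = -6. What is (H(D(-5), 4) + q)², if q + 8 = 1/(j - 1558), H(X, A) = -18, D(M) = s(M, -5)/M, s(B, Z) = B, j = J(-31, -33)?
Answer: 1653642225/2446096 ≈ 676.03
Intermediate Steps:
j = -6
D(M) = 1 (D(M) = M/M = 1)
q = -12513/1564 (q = -8 + 1/(-6 - 1558) = -8 + 1/(-1564) = -8 - 1/1564 = -12513/1564 ≈ -8.0006)
(H(D(-5), 4) + q)² = (-18 - 12513/1564)² = (-40665/1564)² = 1653642225/2446096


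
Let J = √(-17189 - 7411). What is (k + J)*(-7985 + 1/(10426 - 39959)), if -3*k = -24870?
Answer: -1954956139740/29533 - 2358210060*I*√246/29533 ≈ -6.6196e+7 - 1.2524e+6*I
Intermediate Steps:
k = 8290 (k = -⅓*(-24870) = 8290)
J = 10*I*√246 (J = √(-24600) = 10*I*√246 ≈ 156.84*I)
(k + J)*(-7985 + 1/(10426 - 39959)) = (8290 + 10*I*√246)*(-7985 + 1/(10426 - 39959)) = (8290 + 10*I*√246)*(-7985 + 1/(-29533)) = (8290 + 10*I*√246)*(-7985 - 1/29533) = (8290 + 10*I*√246)*(-235821006/29533) = -1954956139740/29533 - 2358210060*I*√246/29533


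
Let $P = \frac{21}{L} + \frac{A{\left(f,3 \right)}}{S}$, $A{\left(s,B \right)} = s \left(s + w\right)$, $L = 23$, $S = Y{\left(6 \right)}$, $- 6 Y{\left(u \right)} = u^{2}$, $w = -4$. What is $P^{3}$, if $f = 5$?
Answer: $\frac{1331}{2628072} \approx 0.00050646$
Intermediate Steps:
$Y{\left(u \right)} = - \frac{u^{2}}{6}$
$S = -6$ ($S = - \frac{6^{2}}{6} = \left(- \frac{1}{6}\right) 36 = -6$)
$A{\left(s,B \right)} = s \left(-4 + s\right)$ ($A{\left(s,B \right)} = s \left(s - 4\right) = s \left(-4 + s\right)$)
$P = \frac{11}{138}$ ($P = \frac{21}{23} + \frac{5 \left(-4 + 5\right)}{-6} = 21 \cdot \frac{1}{23} + 5 \cdot 1 \left(- \frac{1}{6}\right) = \frac{21}{23} + 5 \left(- \frac{1}{6}\right) = \frac{21}{23} - \frac{5}{6} = \frac{11}{138} \approx 0.07971$)
$P^{3} = \left(\frac{11}{138}\right)^{3} = \frac{1331}{2628072}$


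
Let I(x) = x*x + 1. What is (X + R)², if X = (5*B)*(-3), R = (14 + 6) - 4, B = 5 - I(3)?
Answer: 8281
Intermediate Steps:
I(x) = 1 + x² (I(x) = x² + 1 = 1 + x²)
B = -5 (B = 5 - (1 + 3²) = 5 - (1 + 9) = 5 - 1*10 = 5 - 10 = -5)
R = 16 (R = 20 - 4 = 16)
X = 75 (X = (5*(-5))*(-3) = -25*(-3) = 75)
(X + R)² = (75 + 16)² = 91² = 8281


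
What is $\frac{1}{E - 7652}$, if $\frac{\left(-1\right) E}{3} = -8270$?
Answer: $\frac{1}{17158} \approx 5.8282 \cdot 10^{-5}$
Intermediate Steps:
$E = 24810$ ($E = \left(-3\right) \left(-8270\right) = 24810$)
$\frac{1}{E - 7652} = \frac{1}{24810 - 7652} = \frac{1}{17158}$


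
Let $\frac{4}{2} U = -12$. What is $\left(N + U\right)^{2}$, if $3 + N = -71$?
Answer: $6400$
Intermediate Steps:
$N = -74$ ($N = -3 - 71 = -74$)
$U = -6$ ($U = \frac{1}{2} \left(-12\right) = -6$)
$\left(N + U\right)^{2} = \left(-74 - 6\right)^{2} = \left(-80\right)^{2} = 6400$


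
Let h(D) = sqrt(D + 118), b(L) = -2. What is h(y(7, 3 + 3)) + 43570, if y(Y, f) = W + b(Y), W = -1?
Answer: 43570 + sqrt(115) ≈ 43581.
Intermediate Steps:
y(Y, f) = -3 (y(Y, f) = -1 - 2 = -3)
h(D) = sqrt(118 + D)
h(y(7, 3 + 3)) + 43570 = sqrt(118 - 3) + 43570 = sqrt(115) + 43570 = 43570 + sqrt(115)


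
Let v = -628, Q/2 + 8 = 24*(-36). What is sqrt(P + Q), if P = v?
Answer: 2*I*sqrt(593) ≈ 48.703*I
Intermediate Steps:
Q = -1744 (Q = -16 + 2*(24*(-36)) = -16 + 2*(-864) = -16 - 1728 = -1744)
P = -628
sqrt(P + Q) = sqrt(-628 - 1744) = sqrt(-2372) = 2*I*sqrt(593)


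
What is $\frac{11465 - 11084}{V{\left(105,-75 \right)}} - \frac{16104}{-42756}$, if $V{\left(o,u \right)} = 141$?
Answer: $\frac{515575}{167461} \approx 3.0788$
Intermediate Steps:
$\frac{11465 - 11084}{V{\left(105,-75 \right)}} - \frac{16104}{-42756} = \frac{11465 - 11084}{141} - \frac{16104}{-42756} = \left(11465 - 11084\right) \frac{1}{141} - - \frac{1342}{3563} = 381 \cdot \frac{1}{141} + \frac{1342}{3563} = \frac{127}{47} + \frac{1342}{3563} = \frac{515575}{167461}$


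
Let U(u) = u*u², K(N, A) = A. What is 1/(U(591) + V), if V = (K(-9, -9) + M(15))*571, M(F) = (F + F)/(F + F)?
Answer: 1/206420503 ≈ 4.8445e-9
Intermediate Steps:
M(F) = 1 (M(F) = (2*F)/((2*F)) = (2*F)*(1/(2*F)) = 1)
V = -4568 (V = (-9 + 1)*571 = -8*571 = -4568)
U(u) = u³
1/(U(591) + V) = 1/(591³ - 4568) = 1/(206425071 - 4568) = 1/206420503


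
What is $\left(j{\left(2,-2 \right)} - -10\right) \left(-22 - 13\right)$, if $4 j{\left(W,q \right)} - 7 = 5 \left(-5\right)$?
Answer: $- \frac{385}{2} \approx -192.5$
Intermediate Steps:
$j{\left(W,q \right)} = - \frac{9}{2}$ ($j{\left(W,q \right)} = \frac{7}{4} + \frac{5 \left(-5\right)}{4} = \frac{7}{4} + \frac{1}{4} \left(-25\right) = \frac{7}{4} - \frac{25}{4} = - \frac{9}{2}$)
$\left(j{\left(2,-2 \right)} - -10\right) \left(-22 - 13\right) = \left(- \frac{9}{2} - -10\right) \left(-22 - 13\right) = \left(- \frac{9}{2} + 10\right) \left(-35\right) = \frac{11}{2} \left(-35\right) = - \frac{385}{2}$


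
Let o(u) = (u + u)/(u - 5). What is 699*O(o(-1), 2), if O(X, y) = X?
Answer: 233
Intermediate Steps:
o(u) = 2*u/(-5 + u) (o(u) = (2*u)/(-5 + u) = 2*u/(-5 + u))
699*O(o(-1), 2) = 699*(2*(-1)/(-5 - 1)) = 699*(2*(-1)/(-6)) = 699*(2*(-1)*(-⅙)) = 699*(⅓) = 233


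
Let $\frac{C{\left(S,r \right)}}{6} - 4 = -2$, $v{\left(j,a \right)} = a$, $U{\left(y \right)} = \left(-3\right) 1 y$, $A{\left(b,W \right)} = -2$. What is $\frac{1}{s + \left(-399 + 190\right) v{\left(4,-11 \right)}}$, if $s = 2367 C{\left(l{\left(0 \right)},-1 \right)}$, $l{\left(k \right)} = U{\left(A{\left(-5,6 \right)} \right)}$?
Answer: $\frac{1}{30703} \approx 3.257 \cdot 10^{-5}$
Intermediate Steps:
$U{\left(y \right)} = - 3 y$
$l{\left(k \right)} = 6$ ($l{\left(k \right)} = \left(-3\right) \left(-2\right) = 6$)
$C{\left(S,r \right)} = 12$ ($C{\left(S,r \right)} = 24 + 6 \left(-2\right) = 24 - 12 = 12$)
$s = 28404$ ($s = 2367 \cdot 12 = 28404$)
$\frac{1}{s + \left(-399 + 190\right) v{\left(4,-11 \right)}} = \frac{1}{28404 + \left(-399 + 190\right) \left(-11\right)} = \frac{1}{28404 - -2299} = \frac{1}{28404 + 2299} = \frac{1}{30703}$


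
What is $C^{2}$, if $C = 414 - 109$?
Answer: $93025$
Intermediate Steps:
$C = 305$ ($C = 414 - 109 = 305$)
$C^{2} = 305^{2} = 93025$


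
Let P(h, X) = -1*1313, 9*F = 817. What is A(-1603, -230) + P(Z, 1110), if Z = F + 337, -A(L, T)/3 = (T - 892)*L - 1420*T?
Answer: -6376811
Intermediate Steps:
F = 817/9 (F = (1/9)*817 = 817/9 ≈ 90.778)
A(L, T) = 4260*T - 3*L*(-892 + T) (A(L, T) = -3*((T - 892)*L - 1420*T) = -3*((-892 + T)*L - 1420*T) = -3*(L*(-892 + T) - 1420*T) = -3*(-1420*T + L*(-892 + T)) = 4260*T - 3*L*(-892 + T))
Z = 3850/9 (Z = 817/9 + 337 = 3850/9 ≈ 427.78)
P(h, X) = -1313
A(-1603, -230) + P(Z, 1110) = (2676*(-1603) + 4260*(-230) - 3*(-1603)*(-230)) - 1313 = (-4289628 - 979800 - 1106070) - 1313 = -6375498 - 1313 = -6376811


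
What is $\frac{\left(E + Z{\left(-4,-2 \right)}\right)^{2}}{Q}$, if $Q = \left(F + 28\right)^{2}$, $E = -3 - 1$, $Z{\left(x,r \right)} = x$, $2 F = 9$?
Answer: $\frac{256}{4225} \approx 0.060592$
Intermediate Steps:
$F = \frac{9}{2}$ ($F = \frac{1}{2} \cdot 9 = \frac{9}{2} \approx 4.5$)
$E = -4$ ($E = -3 - 1 = -4$)
$Q = \frac{4225}{4}$ ($Q = \left(\frac{9}{2} + 28\right)^{2} = \left(\frac{65}{2}\right)^{2} = \frac{4225}{4} \approx 1056.3$)
$\frac{\left(E + Z{\left(-4,-2 \right)}\right)^{2}}{Q} = \frac{\left(-4 - 4\right)^{2}}{\frac{4225}{4}} = \left(-8\right)^{2} \cdot \frac{4}{4225} = 64 \cdot \frac{4}{4225} = \frac{256}{4225}$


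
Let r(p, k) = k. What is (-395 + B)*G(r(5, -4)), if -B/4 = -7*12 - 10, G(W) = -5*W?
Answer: -380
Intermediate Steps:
B = 376 (B = -4*(-7*12 - 10) = -4*(-84 - 10) = -4*(-94) = 376)
(-395 + B)*G(r(5, -4)) = (-395 + 376)*(-5*(-4)) = -19*20 = -380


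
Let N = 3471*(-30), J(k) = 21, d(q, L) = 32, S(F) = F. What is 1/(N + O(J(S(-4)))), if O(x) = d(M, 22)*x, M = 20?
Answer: -1/103458 ≈ -9.6658e-6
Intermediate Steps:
O(x) = 32*x
N = -104130
1/(N + O(J(S(-4)))) = 1/(-104130 + 32*21) = 1/(-104130 + 672) = 1/(-103458) = -1/103458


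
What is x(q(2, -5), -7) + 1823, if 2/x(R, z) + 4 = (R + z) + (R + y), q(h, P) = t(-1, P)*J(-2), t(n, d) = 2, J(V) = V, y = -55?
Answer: 67450/37 ≈ 1823.0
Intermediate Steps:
q(h, P) = -4 (q(h, P) = 2*(-2) = -4)
x(R, z) = 2/(-59 + z + 2*R) (x(R, z) = 2/(-4 + ((R + z) + (R - 55))) = 2/(-4 + ((R + z) + (-55 + R))) = 2/(-4 + (-55 + z + 2*R)) = 2/(-59 + z + 2*R))
x(q(2, -5), -7) + 1823 = 2/(-59 - 7 + 2*(-4)) + 1823 = 2/(-59 - 7 - 8) + 1823 = 2/(-74) + 1823 = 2*(-1/74) + 1823 = -1/37 + 1823 = 67450/37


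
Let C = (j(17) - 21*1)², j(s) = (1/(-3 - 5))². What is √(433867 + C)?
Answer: √1778922881/64 ≈ 659.02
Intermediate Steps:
j(s) = 1/64 (j(s) = (1/(-8))² = (-⅛)² = 1/64)
C = 1803649/4096 (C = (1/64 - 21*1)² = (1/64 - 21)² = (-1343/64)² = 1803649/4096 ≈ 440.34)
√(433867 + C) = √(433867 + 1803649/4096) = √(1778922881/4096) = √1778922881/64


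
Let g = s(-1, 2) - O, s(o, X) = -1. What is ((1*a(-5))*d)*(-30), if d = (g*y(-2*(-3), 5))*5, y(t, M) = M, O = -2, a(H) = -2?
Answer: 1500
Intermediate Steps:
g = 1 (g = -1 - 1*(-2) = -1 + 2 = 1)
d = 25 (d = (1*5)*5 = 5*5 = 25)
((1*a(-5))*d)*(-30) = ((1*(-2))*25)*(-30) = -2*25*(-30) = -50*(-30) = 1500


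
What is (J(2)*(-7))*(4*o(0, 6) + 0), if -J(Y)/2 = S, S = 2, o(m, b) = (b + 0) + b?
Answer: 1344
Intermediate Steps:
o(m, b) = 2*b (o(m, b) = b + b = 2*b)
J(Y) = -4 (J(Y) = -2*2 = -4)
(J(2)*(-7))*(4*o(0, 6) + 0) = (-4*(-7))*(4*(2*6) + 0) = 28*(4*12 + 0) = 28*(48 + 0) = 28*48 = 1344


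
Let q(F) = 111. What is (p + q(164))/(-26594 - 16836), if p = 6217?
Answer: -3164/21715 ≈ -0.14571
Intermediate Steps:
(p + q(164))/(-26594 - 16836) = (6217 + 111)/(-26594 - 16836) = 6328/(-43430) = 6328*(-1/43430) = -3164/21715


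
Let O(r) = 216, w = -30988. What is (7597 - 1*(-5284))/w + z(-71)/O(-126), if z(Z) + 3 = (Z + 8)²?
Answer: 2502419/139446 ≈ 17.945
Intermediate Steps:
z(Z) = -3 + (8 + Z)² (z(Z) = -3 + (Z + 8)² = -3 + (8 + Z)²)
(7597 - 1*(-5284))/w + z(-71)/O(-126) = (7597 - 1*(-5284))/(-30988) + (-3 + (8 - 71)²)/216 = (7597 + 5284)*(-1/30988) + (-3 + (-63)²)*(1/216) = 12881*(-1/30988) + (-3 + 3969)*(1/216) = -12881/30988 + 3966*(1/216) = -12881/30988 + 661/36 = 2502419/139446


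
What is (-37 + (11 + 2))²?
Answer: 576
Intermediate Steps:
(-37 + (11 + 2))² = (-37 + 13)² = (-24)² = 576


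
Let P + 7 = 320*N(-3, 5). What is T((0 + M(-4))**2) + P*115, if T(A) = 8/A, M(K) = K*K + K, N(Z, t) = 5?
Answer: 3297511/18 ≈ 1.8320e+5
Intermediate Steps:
M(K) = K + K**2 (M(K) = K**2 + K = K + K**2)
P = 1593 (P = -7 + 320*5 = -7 + 1600 = 1593)
T((0 + M(-4))**2) + P*115 = 8/((0 - 4*(1 - 4))**2) + 1593*115 = 8/((0 - 4*(-3))**2) + 183195 = 8/((0 + 12)**2) + 183195 = 8/(12**2) + 183195 = 8/144 + 183195 = 8*(1/144) + 183195 = 1/18 + 183195 = 3297511/18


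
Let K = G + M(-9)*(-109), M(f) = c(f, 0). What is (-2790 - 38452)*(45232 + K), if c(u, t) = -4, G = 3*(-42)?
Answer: -1878243164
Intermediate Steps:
G = -126
M(f) = -4
K = 310 (K = -126 - 4*(-109) = -126 + 436 = 310)
(-2790 - 38452)*(45232 + K) = (-2790 - 38452)*(45232 + 310) = -41242*45542 = -1878243164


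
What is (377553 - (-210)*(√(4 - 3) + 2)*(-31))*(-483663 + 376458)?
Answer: -38381855715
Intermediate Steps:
(377553 - (-210)*(√(4 - 3) + 2)*(-31))*(-483663 + 376458) = (377553 - (-210)*(√1 + 2)*(-31))*(-107205) = (377553 - (-210)*(1 + 2)*(-31))*(-107205) = (377553 - (-210)*3*(-31))*(-107205) = (377553 - 42*(-15)*(-31))*(-107205) = (377553 + 630*(-31))*(-107205) = (377553 - 19530)*(-107205) = 358023*(-107205) = -38381855715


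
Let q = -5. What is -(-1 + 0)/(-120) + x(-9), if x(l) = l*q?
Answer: 5399/120 ≈ 44.992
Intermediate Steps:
x(l) = -5*l (x(l) = l*(-5) = -5*l)
-(-1 + 0)/(-120) + x(-9) = -(-1 + 0)/(-120) - 5*(-9) = -1*(-1)*(-1/120) + 45 = 1*(-1/120) + 45 = -1/120 + 45 = 5399/120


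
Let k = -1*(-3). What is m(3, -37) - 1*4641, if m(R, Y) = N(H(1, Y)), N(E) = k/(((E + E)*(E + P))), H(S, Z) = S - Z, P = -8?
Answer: -3527159/760 ≈ -4641.0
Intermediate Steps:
k = 3
N(E) = 3/(2*E*(-8 + E)) (N(E) = 3/(((E + E)*(E - 8))) = 3/(((2*E)*(-8 + E))) = 3/((2*E*(-8 + E))) = 3*(1/(2*E*(-8 + E))) = 3/(2*E*(-8 + E)))
m(R, Y) = 3/(2*(1 - Y)*(-7 - Y)) (m(R, Y) = 3/(2*(1 - Y)*(-8 + (1 - Y))) = 3/(2*(1 - Y)*(-7 - Y)))
m(3, -37) - 1*4641 = 3/(2*(-1 - 37)*(7 - 37)) - 1*4641 = (3/2)/(-38*(-30)) - 4641 = (3/2)*(-1/38)*(-1/30) - 4641 = 1/760 - 4641 = -3527159/760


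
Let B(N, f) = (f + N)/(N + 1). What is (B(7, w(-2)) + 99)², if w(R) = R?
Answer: 635209/64 ≈ 9925.1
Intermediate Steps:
B(N, f) = (N + f)/(1 + N)
(B(7, w(-2)) + 99)² = ((7 - 2)/(1 + 7) + 99)² = (5/8 + 99)² = (797/8)² = 635209/64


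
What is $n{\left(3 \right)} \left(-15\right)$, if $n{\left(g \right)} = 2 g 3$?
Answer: $-270$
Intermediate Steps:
$n{\left(g \right)} = 6 g$
$n{\left(3 \right)} \left(-15\right) = 6 \cdot 3 \left(-15\right) = 18 \left(-15\right) = -270$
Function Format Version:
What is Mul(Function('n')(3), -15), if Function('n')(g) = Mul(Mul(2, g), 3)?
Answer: -270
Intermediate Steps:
Function('n')(g) = Mul(6, g)
Mul(Function('n')(3), -15) = Mul(Mul(6, 3), -15) = Mul(18, -15) = -270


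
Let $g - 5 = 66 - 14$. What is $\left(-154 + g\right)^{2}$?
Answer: $9409$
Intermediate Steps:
$g = 57$ ($g = 5 + \left(66 - 14\right) = 5 + 52 = 57$)
$\left(-154 + g\right)^{2} = \left(-154 + 57\right)^{2} = \left(-97\right)^{2} = 9409$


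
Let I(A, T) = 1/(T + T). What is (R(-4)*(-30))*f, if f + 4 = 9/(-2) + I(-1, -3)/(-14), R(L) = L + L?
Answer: -14260/7 ≈ -2037.1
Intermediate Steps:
I(A, T) = 1/(2*T)
R(L) = 2*L
f = -713/84 (f = -4 + (9/(-2) + ((½)/(-3))/(-14)) = -4 + (9*(-½) + ((½)*(-⅓))*(-1/14)) = -4 + (-9/2 - ⅙*(-1/14)) = -4 + (-9/2 + 1/84) = -4 - 377/84 = -713/84 ≈ -8.4881)
(R(-4)*(-30))*f = ((2*(-4))*(-30))*(-713/84) = -8*(-30)*(-713/84) = 240*(-713/84) = -14260/7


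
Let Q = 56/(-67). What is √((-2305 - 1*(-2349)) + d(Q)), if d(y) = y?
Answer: 2*√48441/67 ≈ 6.5699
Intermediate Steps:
Q = -56/67 (Q = 56*(-1/67) = -56/67 ≈ -0.83582)
√((-2305 - 1*(-2349)) + d(Q)) = √((-2305 - 1*(-2349)) - 56/67) = √((-2305 + 2349) - 56/67) = √(44 - 56/67) = √(2892/67) = 2*√48441/67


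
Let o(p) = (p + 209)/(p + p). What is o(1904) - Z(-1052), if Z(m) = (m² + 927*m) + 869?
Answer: -504059039/3808 ≈ -1.3237e+5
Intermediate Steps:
o(p) = (209 + p)/(2*p) (o(p) = (209 + p)/((2*p)) = (209 + p)*(1/(2*p)) = (209 + p)/(2*p))
Z(m) = 869 + m² + 927*m
o(1904) - Z(-1052) = (½)*(209 + 1904)/1904 - (869 + (-1052)² + 927*(-1052)) = (½)*(1/1904)*2113 - (869 + 1106704 - 975204) = 2113/3808 - 1*132369 = 2113/3808 - 132369 = -504059039/3808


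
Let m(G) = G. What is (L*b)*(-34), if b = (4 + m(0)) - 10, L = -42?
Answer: -8568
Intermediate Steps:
b = -6 (b = (4 + 0) - 10 = 4 - 10 = -6)
(L*b)*(-34) = -42*(-6)*(-34) = 252*(-34) = -8568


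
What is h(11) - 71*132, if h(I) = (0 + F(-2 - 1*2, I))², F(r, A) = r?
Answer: -9356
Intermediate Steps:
h(I) = 16 (h(I) = (0 + (-2 - 1*2))² = (0 + (-2 - 2))² = (0 - 4)² = (-4)² = 16)
h(11) - 71*132 = 16 - 71*132 = 16 - 9372 = -9356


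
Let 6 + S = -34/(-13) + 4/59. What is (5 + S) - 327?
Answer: -249518/767 ≈ -325.32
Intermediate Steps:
S = -2544/767 (S = -6 + (-34/(-13) + 4/59) = -6 + (-34*(-1/13) + 4*(1/59)) = -6 + (34/13 + 4/59) = -6 + 2058/767 = -2544/767 ≈ -3.3168)
(5 + S) - 327 = (5 - 2544/767) - 327 = 1291/767 - 327 = -249518/767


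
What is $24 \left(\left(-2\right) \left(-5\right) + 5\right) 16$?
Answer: $5760$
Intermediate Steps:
$24 \left(\left(-2\right) \left(-5\right) + 5\right) 16 = 24 \left(10 + 5\right) 16 = 24 \cdot 15 \cdot 16 = 360 \cdot 16 = 5760$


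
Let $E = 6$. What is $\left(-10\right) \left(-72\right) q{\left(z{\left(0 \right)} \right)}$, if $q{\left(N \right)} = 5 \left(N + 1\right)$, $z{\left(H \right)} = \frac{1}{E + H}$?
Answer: $4200$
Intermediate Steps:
$z{\left(H \right)} = \frac{1}{6 + H}$
$q{\left(N \right)} = 5 + 5 N$ ($q{\left(N \right)} = 5 \left(1 + N\right) = 5 + 5 N$)
$\left(-10\right) \left(-72\right) q{\left(z{\left(0 \right)} \right)} = \left(-10\right) \left(-72\right) \left(5 + \frac{5}{6 + 0}\right) = 720 \left(5 + \frac{5}{6}\right) = 720 \cdot \frac{35}{6} = 4200$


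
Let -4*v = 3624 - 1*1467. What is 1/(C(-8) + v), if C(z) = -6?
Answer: -4/2181 ≈ -0.0018340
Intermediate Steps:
v = -2157/4 (v = -(3624 - 1*1467)/4 = -(3624 - 1467)/4 = -¼*2157 = -2157/4 ≈ -539.25)
1/(C(-8) + v) = 1/(-6 - 2157/4) = 1/(-2181/4) = -4/2181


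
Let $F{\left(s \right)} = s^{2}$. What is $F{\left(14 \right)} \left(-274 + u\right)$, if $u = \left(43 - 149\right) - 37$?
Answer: $-81732$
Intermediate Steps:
$u = -143$ ($u = -106 - 37 = -143$)
$F{\left(14 \right)} \left(-274 + u\right) = 14^{2} \left(-274 - 143\right) = 196 \left(-417\right) = -81732$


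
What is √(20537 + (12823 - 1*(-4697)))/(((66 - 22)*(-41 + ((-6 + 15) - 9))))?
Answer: -√38057/1804 ≈ -0.10814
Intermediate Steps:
√(20537 + (12823 - 1*(-4697)))/(((66 - 22)*(-41 + ((-6 + 15) - 9)))) = √(20537 + (12823 + 4697))/((44*(-41 + (9 - 9)))) = √(20537 + 17520)/((44*(-41 + 0))) = √38057/((44*(-41))) = √38057/(-1804) = √38057*(-1/1804) = -√38057/1804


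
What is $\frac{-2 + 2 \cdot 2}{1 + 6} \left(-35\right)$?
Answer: $-10$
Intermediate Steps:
$\frac{-2 + 2 \cdot 2}{1 + 6} \left(-35\right) = \frac{-2 + 4}{7} \left(-35\right) = 2 \cdot \frac{1}{7} \left(-35\right) = \frac{2}{7} \left(-35\right) = -10$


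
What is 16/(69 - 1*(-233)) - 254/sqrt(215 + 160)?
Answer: 8/151 - 254*sqrt(15)/75 ≈ -13.064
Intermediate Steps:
16/(69 - 1*(-233)) - 254/sqrt(215 + 160) = 16/(69 + 233) - 254*sqrt(15)/75 = 16/302 - 254*sqrt(15)/75 = 16*(1/302) - 254*sqrt(15)/75 = 8/151 - 254*sqrt(15)/75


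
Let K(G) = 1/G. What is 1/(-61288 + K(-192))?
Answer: -192/11767297 ≈ -1.6316e-5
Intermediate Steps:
1/(-61288 + K(-192)) = 1/(-61288 + 1/(-192)) = 1/(-61288 - 1/192) = 1/(-11767297/192) = -192/11767297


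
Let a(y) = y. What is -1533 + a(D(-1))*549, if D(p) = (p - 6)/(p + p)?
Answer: 777/2 ≈ 388.50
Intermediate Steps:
D(p) = (-6 + p)/(2*p) (D(p) = (-6 + p)/((2*p)) = (-6 + p)*(1/(2*p)) = (-6 + p)/(2*p))
-1533 + a(D(-1))*549 = -1533 + ((1/2)*(-6 - 1)/(-1))*549 = -1533 + ((1/2)*(-1)*(-7))*549 = -1533 + (7/2)*549 = -1533 + 3843/2 = 777/2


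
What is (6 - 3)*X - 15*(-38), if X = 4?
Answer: 582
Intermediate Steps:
(6 - 3)*X - 15*(-38) = (6 - 3)*4 - 15*(-38) = 3*4 + 570 = 12 + 570 = 582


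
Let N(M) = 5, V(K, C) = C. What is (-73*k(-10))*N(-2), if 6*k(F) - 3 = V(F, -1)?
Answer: -365/3 ≈ -121.67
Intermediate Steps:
k(F) = 1/3 (k(F) = 1/2 + (1/6)*(-1) = 1/2 - 1/6 = 1/3)
(-73*k(-10))*N(-2) = -73*1/3*5 = -73/3*5 = -365/3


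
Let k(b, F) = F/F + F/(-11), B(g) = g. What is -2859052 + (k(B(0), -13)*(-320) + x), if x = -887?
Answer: -31467009/11 ≈ -2.8606e+6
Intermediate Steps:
k(b, F) = 1 - F/11 (k(b, F) = 1 + F*(-1/11) = 1 - F/11)
-2859052 + (k(B(0), -13)*(-320) + x) = -2859052 + ((1 - 1/11*(-13))*(-320) - 887) = -2859052 + ((1 + 13/11)*(-320) - 887) = -2859052 + ((24/11)*(-320) - 887) = -2859052 + (-7680/11 - 887) = -2859052 - 17437/11 = -31467009/11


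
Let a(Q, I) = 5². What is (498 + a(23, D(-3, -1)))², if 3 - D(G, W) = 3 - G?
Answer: 273529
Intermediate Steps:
D(G, W) = G (D(G, W) = 3 - (3 - G) = 3 + (-3 + G) = G)
a(Q, I) = 25
(498 + a(23, D(-3, -1)))² = (498 + 25)² = 523² = 273529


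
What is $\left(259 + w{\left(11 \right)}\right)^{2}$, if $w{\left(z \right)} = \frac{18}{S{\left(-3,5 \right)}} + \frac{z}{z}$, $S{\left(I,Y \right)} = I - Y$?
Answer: $\frac{1062961}{16} \approx 66435.0$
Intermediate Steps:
$w{\left(z \right)} = - \frac{5}{4}$ ($w{\left(z \right)} = \frac{18}{-3 - 5} + \frac{z}{z} = \frac{18}{-3 - 5} + 1 = \frac{18}{-8} + 1 = 18 \left(- \frac{1}{8}\right) + 1 = - \frac{9}{4} + 1 = - \frac{5}{4}$)
$\left(259 + w{\left(11 \right)}\right)^{2} = \left(259 - \frac{5}{4}\right)^{2} = \left(\frac{1031}{4}\right)^{2} = \frac{1062961}{16}$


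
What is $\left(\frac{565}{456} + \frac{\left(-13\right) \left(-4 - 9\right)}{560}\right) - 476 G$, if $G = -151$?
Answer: $\frac{2294331103}{31920} \approx 71878.0$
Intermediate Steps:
$\left(\frac{565}{456} + \frac{\left(-13\right) \left(-4 - 9\right)}{560}\right) - 476 G = \left(\frac{565}{456} + \frac{\left(-13\right) \left(-4 - 9\right)}{560}\right) - -71876 = \left(565 \cdot \frac{1}{456} + \left(-13\right) \left(-13\right) \frac{1}{560}\right) + 71876 = \left(\frac{565}{456} + 169 \cdot \frac{1}{560}\right) + 71876 = \left(\frac{565}{456} + \frac{169}{560}\right) + 71876 = \frac{49183}{31920} + 71876 = \frac{2294331103}{31920}$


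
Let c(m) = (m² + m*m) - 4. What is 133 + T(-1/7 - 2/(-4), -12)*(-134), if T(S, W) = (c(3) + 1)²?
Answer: -30017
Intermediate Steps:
c(m) = -4 + 2*m² (c(m) = (m² + m²) - 4 = 2*m² - 4 = -4 + 2*m²)
T(S, W) = 225 (T(S, W) = ((-4 + 2*3²) + 1)² = ((-4 + 2*9) + 1)² = ((-4 + 18) + 1)² = (14 + 1)² = 15² = 225)
133 + T(-1/7 - 2/(-4), -12)*(-134) = 133 + 225*(-134) = 133 - 30150 = -30017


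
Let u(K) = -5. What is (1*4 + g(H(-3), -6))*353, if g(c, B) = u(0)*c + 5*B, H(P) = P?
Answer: -3883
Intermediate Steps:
g(c, B) = -5*c + 5*B
(1*4 + g(H(-3), -6))*353 = (1*4 + (-5*(-3) + 5*(-6)))*353 = (4 + (15 - 30))*353 = (4 - 15)*353 = -11*353 = -3883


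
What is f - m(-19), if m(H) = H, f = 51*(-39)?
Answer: -1970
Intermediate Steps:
f = -1989
f - m(-19) = -1989 - 1*(-19) = -1989 + 19 = -1970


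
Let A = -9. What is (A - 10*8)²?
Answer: 7921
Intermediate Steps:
(A - 10*8)² = (-9 - 10*8)² = (-9 - 80)² = (-89)² = 7921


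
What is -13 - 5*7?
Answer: -48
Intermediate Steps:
-13 - 5*7 = -13 - 1*35 = -13 - 35 = -48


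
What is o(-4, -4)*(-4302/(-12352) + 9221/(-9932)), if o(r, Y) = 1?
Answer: -8896291/15335008 ≈ -0.58013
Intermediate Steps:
o(-4, -4)*(-4302/(-12352) + 9221/(-9932)) = 1*(-4302/(-12352) + 9221/(-9932)) = 1*(-4302*(-1/12352) + 9221*(-1/9932)) = 1*(2151/6176 - 9221/9932) = 1*(-8896291/15335008) = -8896291/15335008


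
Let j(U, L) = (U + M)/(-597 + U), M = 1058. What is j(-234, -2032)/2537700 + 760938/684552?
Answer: 6078361095643/5468192819100 ≈ 1.1116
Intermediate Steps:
j(U, L) = (1058 + U)/(-597 + U) (j(U, L) = (U + 1058)/(-597 + U) = (1058 + U)/(-597 + U))
j(-234, -2032)/2537700 + 760938/684552 = ((1058 - 234)/(-597 - 234))/2537700 + 760938/684552 = (824/(-831))*(1/2537700) + 760938*(1/684552) = -1/831*824*(1/2537700) + 126823/114092 = -824/831*1/2537700 + 126823/114092 = -206/527207175 + 126823/114092 = 6078361095643/5468192819100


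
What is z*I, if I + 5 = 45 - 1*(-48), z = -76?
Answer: -6688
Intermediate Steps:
I = 88 (I = -5 + (45 - 1*(-48)) = -5 + (45 + 48) = -5 + 93 = 88)
z*I = -76*88 = -6688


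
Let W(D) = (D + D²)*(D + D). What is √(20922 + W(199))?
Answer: √15861322 ≈ 3982.6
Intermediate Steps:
W(D) = 2*D*(D + D²) (W(D) = (D + D²)*(2*D) = 2*D*(D + D²))
√(20922 + W(199)) = √(20922 + 2*199²*(1 + 199)) = √(20922 + 2*39601*200) = √(20922 + 15840400) = √15861322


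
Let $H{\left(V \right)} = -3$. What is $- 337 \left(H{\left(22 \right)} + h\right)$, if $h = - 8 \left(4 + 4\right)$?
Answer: $22579$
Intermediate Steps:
$h = -64$ ($h = \left(-8\right) 8 = -64$)
$- 337 \left(H{\left(22 \right)} + h\right) = - 337 \left(-3 - 64\right) = \left(-337\right) \left(-67\right) = 22579$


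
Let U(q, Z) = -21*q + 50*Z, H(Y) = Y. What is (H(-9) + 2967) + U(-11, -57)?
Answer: 339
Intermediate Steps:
(H(-9) + 2967) + U(-11, -57) = (-9 + 2967) + (-21*(-11) + 50*(-57)) = 2958 + (231 - 2850) = 2958 - 2619 = 339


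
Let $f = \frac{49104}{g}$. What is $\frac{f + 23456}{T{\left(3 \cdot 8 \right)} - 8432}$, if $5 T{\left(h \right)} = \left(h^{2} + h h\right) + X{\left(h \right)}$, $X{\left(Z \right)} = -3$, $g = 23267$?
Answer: $- \frac{2728999280}{954202937} \approx -2.86$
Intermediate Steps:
$f = \frac{49104}{23267} \approx 2.1105$
$T{\left(h \right)} = - \frac{3}{5} + \frac{2 h^{2}}{5}$ ($T{\left(h \right)} = \frac{\left(h^{2} + h h\right) - 3}{5} = \frac{\left(h^{2} + h^{2}\right) - 3}{5} = \frac{2 h^{2} - 3}{5} = \frac{-3 + 2 h^{2}}{5} = - \frac{3}{5} + \frac{2 h^{2}}{5}$)
$\frac{f + 23456}{T{\left(3 \cdot 8 \right)} - 8432} = \frac{\frac{49104}{23267} + 23456}{\left(- \frac{3}{5} + \frac{2 \left(3 \cdot 8\right)^{2}}{5}\right) - 8432} = \frac{545799856}{23267 \left(\left(- \frac{3}{5} + \frac{2 \cdot 24^{2}}{5}\right) - 8432\right)} = \frac{545799856}{23267 \left(\left(- \frac{3}{5} + \frac{2}{5} \cdot 576\right) - 8432\right)} = \frac{545799856}{23267 \left(\left(- \frac{3}{5} + \frac{1152}{5}\right) - 8432\right)} = \frac{545799856}{23267 \left(\frac{1149}{5} - 8432\right)} = \frac{545799856}{23267 \left(- \frac{41011}{5}\right)} = \frac{545799856}{23267} \left(- \frac{5}{41011}\right) = - \frac{2728999280}{954202937}$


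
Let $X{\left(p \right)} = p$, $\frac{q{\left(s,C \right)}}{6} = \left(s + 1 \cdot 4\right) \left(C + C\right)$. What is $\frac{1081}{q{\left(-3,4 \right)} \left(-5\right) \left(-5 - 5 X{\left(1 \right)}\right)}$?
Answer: $\frac{1081}{2400} \approx 0.45042$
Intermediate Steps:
$q{\left(s,C \right)} = 12 C \left(4 + s\right)$ ($q{\left(s,C \right)} = 6 \left(s + 1 \cdot 4\right) \left(C + C\right) = 6 \left(s + 4\right) 2 C = 6 \left(4 + s\right) 2 C = 6 \cdot 2 C \left(4 + s\right) = 12 C \left(4 + s\right)$)
$\frac{1081}{q{\left(-3,4 \right)} \left(-5\right) \left(-5 - 5 X{\left(1 \right)}\right)} = \frac{1081}{12 \cdot 4 \left(4 - 3\right) \left(-5\right) \left(-5 - 5\right)} = \frac{1081}{12 \cdot 4 \cdot 1 \left(-5\right) \left(-5 - 5\right)} = \frac{1081}{48 \left(-5\right) \left(-10\right)} = \frac{1081}{\left(-240\right) \left(-10\right)} = \frac{1081}{2400}$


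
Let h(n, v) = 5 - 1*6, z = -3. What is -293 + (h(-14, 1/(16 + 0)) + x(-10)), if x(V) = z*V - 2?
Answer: -266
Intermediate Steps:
x(V) = -2 - 3*V (x(V) = -3*V - 2 = -2 - 3*V)
h(n, v) = -1 (h(n, v) = 5 - 6 = -1)
-293 + (h(-14, 1/(16 + 0)) + x(-10)) = -293 + (-1 + (-2 - 3*(-10))) = -293 + (-1 + (-2 + 30)) = -293 + (-1 + 28) = -293 + 27 = -266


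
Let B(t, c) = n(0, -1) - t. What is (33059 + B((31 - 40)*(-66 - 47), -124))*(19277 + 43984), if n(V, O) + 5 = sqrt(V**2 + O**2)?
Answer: 2026755918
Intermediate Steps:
n(V, O) = -5 + sqrt(O**2 + V**2) (n(V, O) = -5 + sqrt(V**2 + O**2) = -5 + sqrt(O**2 + V**2))
B(t, c) = -4 - t (B(t, c) = (-5 + sqrt((-1)**2 + 0**2)) - t = (-5 + sqrt(1 + 0)) - t = (-5 + sqrt(1)) - t = (-5 + 1) - t = -4 - t)
(33059 + B((31 - 40)*(-66 - 47), -124))*(19277 + 43984) = (33059 + (-4 - (31 - 40)*(-66 - 47)))*(19277 + 43984) = (33059 + (-4 - (-9)*(-113)))*63261 = (33059 + (-4 - 1*1017))*63261 = (33059 + (-4 - 1017))*63261 = (33059 - 1021)*63261 = 32038*63261 = 2026755918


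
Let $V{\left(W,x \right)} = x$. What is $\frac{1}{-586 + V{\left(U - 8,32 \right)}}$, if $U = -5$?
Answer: $- \frac{1}{554} \approx -0.0018051$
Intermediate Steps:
$\frac{1}{-586 + V{\left(U - 8,32 \right)}} = \frac{1}{-586 + 32} = \frac{1}{-554} = - \frac{1}{554}$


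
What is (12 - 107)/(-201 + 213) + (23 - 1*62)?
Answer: -563/12 ≈ -46.917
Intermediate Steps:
(12 - 107)/(-201 + 213) + (23 - 1*62) = -95/12 + (23 - 62) = -95*1/12 - 39 = -95/12 - 39 = -563/12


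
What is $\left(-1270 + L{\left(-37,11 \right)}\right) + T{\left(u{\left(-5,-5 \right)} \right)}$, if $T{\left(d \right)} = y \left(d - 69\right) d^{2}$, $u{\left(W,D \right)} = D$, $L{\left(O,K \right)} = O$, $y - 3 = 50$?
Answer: $-99357$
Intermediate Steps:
$y = 53$ ($y = 3 + 50 = 53$)
$T{\left(d \right)} = d^{2} \left(-3657 + 53 d\right)$ ($T{\left(d \right)} = 53 \left(d - 69\right) d^{2} = 53 \left(-69 + d\right) d^{2} = \left(-3657 + 53 d\right) d^{2} = d^{2} \left(-3657 + 53 d\right)$)
$\left(-1270 + L{\left(-37,11 \right)}\right) + T{\left(u{\left(-5,-5 \right)} \right)} = \left(-1270 - 37\right) + 53 \left(-5\right)^{2} \left(-69 - 5\right) = -1307 + 53 \cdot 25 \left(-74\right) = -1307 - 98050 = -99357$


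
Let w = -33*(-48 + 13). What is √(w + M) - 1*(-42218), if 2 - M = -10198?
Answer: 42218 + √11355 ≈ 42325.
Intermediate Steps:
M = 10200 (M = 2 - 1*(-10198) = 2 + 10198 = 10200)
w = 1155 (w = -33*(-35) = 1155)
√(w + M) - 1*(-42218) = √(1155 + 10200) - 1*(-42218) = √11355 + 42218 = 42218 + √11355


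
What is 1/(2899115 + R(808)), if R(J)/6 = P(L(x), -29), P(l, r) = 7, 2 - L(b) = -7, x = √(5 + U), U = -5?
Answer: 1/2899157 ≈ 3.4493e-7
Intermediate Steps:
x = 0 (x = √(5 - 5) = √0 = 0)
L(b) = 9 (L(b) = 2 - 1*(-7) = 2 + 7 = 9)
R(J) = 42 (R(J) = 6*7 = 42)
1/(2899115 + R(808)) = 1/(2899115 + 42) = 1/2899157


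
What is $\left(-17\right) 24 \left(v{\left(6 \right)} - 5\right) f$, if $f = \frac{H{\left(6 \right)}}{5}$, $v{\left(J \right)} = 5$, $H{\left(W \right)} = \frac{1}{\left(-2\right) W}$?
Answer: $0$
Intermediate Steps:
$H{\left(W \right)} = - \frac{1}{2 W}$
$f = - \frac{1}{60}$ ($f = \frac{\left(- \frac{1}{2}\right) \frac{1}{6}}{5} = \left(- \frac{1}{2}\right) \frac{1}{6} \cdot \frac{1}{5} = \left(- \frac{1}{12}\right) \frac{1}{5} = - \frac{1}{60} \approx -0.016667$)
$\left(-17\right) 24 \left(v{\left(6 \right)} - 5\right) f = \left(-17\right) 24 \left(5 - 5\right) \left(- \frac{1}{60}\right) = - 408 \cdot 0 \left(- \frac{1}{60}\right) = \left(-408\right) 0 = 0$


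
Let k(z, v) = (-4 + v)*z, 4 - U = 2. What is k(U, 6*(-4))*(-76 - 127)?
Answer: 11368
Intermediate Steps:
U = 2 (U = 4 - 1*2 = 4 - 2 = 2)
k(z, v) = z*(-4 + v)
k(U, 6*(-4))*(-76 - 127) = (2*(-4 + 6*(-4)))*(-76 - 127) = (2*(-4 - 24))*(-203) = (2*(-28))*(-203) = -56*(-203) = 11368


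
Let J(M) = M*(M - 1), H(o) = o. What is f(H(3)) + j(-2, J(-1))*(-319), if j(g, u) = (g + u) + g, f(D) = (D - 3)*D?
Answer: 638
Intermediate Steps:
f(D) = D*(-3 + D) (f(D) = (-3 + D)*D = D*(-3 + D))
J(M) = M*(-1 + M)
j(g, u) = u + 2*g
f(H(3)) + j(-2, J(-1))*(-319) = 3*(-3 + 3) + (-(-1 - 1) + 2*(-2))*(-319) = 3*0 + (-1*(-2) - 4)*(-319) = 0 + (2 - 4)*(-319) = 0 - 2*(-319) = 0 + 638 = 638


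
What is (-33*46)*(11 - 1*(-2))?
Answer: -19734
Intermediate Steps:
(-33*46)*(11 - 1*(-2)) = -1518*(11 + 2) = -1518*13 = -19734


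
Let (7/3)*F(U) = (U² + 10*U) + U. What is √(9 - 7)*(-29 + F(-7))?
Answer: -41*√2 ≈ -57.983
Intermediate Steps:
F(U) = 3*U²/7 + 33*U/7 (F(U) = 3*((U² + 10*U) + U)/7 = 3*(U² + 11*U)/7 = 3*U²/7 + 33*U/7)
√(9 - 7)*(-29 + F(-7)) = √(9 - 7)*(-29 + (3/7)*(-7)*(11 - 7)) = √2*(-29 + (3/7)*(-7)*4) = √2*(-29 - 12) = √2*(-41) = -41*√2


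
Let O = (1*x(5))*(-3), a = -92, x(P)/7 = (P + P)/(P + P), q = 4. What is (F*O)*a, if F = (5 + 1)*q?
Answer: 46368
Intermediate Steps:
x(P) = 7 (x(P) = 7*((P + P)/(P + P)) = 7*((2*P)/((2*P))) = 7*((2*P)*(1/(2*P))) = 7*1 = 7)
O = -21 (O = (1*7)*(-3) = 7*(-3) = -21)
F = 24 (F = (5 + 1)*4 = 6*4 = 24)
(F*O)*a = (24*(-21))*(-92) = -504*(-92) = 46368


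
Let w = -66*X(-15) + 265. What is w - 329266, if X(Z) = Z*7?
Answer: -322071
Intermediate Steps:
X(Z) = 7*Z
w = 7195 (w = -462*(-15) + 265 = -66*(-105) + 265 = 6930 + 265 = 7195)
w - 329266 = 7195 - 329266 = -322071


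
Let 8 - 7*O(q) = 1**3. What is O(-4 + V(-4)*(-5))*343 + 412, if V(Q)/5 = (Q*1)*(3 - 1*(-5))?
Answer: 755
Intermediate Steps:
V(Q) = 40*Q (V(Q) = 5*((Q*1)*(3 - 1*(-5))) = 5*(Q*(3 + 5)) = 5*(Q*8) = 5*(8*Q) = 40*Q)
O(q) = 1 (O(q) = 8/7 - 1/7*1**3 = 8/7 - 1/7*1 = 8/7 - 1/7 = 1)
O(-4 + V(-4)*(-5))*343 + 412 = 1*343 + 412 = 343 + 412 = 755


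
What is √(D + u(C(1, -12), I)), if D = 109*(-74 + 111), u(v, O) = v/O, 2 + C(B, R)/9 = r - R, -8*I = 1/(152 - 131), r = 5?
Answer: I*√18647 ≈ 136.55*I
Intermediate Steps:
I = -1/168 (I = -1/(8*(152 - 131)) = -⅛/21 = -⅛*1/21 = -1/168 ≈ -0.0059524)
C(B, R) = 27 - 9*R (C(B, R) = -18 + 9*(5 - R) = -18 + (45 - 9*R) = 27 - 9*R)
D = 4033 (D = 109*37 = 4033)
√(D + u(C(1, -12), I)) = √(4033 + (27 - 9*(-12))/(-1/168)) = √(4033 + (27 + 108)*(-168)) = √(4033 + 135*(-168)) = √(4033 - 22680) = √(-18647) = I*√18647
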